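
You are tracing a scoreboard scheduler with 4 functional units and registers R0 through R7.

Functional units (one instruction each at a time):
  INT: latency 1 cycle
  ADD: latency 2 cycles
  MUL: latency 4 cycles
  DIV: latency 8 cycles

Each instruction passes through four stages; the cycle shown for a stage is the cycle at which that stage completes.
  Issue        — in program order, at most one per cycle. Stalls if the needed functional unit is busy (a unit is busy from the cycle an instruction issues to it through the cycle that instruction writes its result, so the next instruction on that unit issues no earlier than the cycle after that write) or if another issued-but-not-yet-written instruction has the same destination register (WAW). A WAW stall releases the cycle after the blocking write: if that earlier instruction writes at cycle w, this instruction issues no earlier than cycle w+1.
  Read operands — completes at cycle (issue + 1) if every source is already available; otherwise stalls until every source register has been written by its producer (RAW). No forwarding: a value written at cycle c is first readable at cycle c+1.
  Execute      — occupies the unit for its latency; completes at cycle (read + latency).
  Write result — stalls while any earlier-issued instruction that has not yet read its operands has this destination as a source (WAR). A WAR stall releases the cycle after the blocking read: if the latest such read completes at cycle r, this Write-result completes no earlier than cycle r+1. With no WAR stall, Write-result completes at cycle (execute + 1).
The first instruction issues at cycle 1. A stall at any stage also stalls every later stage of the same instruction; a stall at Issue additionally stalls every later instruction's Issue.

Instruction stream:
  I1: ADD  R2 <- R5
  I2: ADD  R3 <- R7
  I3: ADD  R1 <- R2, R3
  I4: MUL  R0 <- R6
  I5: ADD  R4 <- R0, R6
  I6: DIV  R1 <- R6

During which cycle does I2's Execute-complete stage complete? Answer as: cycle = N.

I1  is:1  ro:2  ex:4  wr:5
I2  is:6  ro:7  ex:9  wr:10  — struct: ADD busy until I1 writes@5
I3  is:11  ro:12  ex:14  wr:15  — struct: ADD busy until I2 writes@10
I4  is:12  ro:13  ex:17  wr:18
I5  is:16  ro:19  ex:21  wr:22  — struct: ADD busy until I3 writes@15, RAW R0: wait I4 write@18
I6  is:17  ro:18  ex:26  wr:27

cycle = 9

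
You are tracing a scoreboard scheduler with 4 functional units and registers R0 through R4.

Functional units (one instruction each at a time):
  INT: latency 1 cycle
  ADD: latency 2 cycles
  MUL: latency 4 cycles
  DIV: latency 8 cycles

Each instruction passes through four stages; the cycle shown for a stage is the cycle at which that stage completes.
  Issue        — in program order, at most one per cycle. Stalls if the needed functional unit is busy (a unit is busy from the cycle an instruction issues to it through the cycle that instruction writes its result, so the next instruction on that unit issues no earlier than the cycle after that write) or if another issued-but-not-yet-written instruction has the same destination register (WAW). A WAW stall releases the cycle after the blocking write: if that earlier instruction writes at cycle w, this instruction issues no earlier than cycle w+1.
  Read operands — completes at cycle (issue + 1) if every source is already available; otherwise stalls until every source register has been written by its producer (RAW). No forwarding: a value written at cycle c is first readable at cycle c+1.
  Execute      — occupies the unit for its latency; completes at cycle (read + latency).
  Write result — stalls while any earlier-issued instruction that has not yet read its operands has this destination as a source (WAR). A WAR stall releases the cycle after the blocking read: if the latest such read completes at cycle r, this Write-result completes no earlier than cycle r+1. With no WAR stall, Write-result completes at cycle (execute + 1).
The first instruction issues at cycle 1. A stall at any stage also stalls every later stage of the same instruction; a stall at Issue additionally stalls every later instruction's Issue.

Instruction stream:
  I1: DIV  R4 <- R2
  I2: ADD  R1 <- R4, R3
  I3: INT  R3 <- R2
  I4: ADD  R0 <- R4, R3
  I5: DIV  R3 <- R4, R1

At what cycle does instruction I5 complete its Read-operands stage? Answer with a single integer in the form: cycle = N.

cycle 1: I1 dispatched to DIV
cycle 2: I1 operands ready; I2 dispatched to ADD
cycle 3: I3 dispatched to INT
cycle 4: I3 operands ready
cycle 5: I3 complete
cycle 10: I1 complete
cycle 11: R4←I1
cycle 12: I2 operands ready
cycle 13: R3←I3
cycle 14: I2 complete
cycle 15: R1←I2
cycle 16: I4 dispatched to ADD
cycle 17: I4 operands ready; I5 dispatched to DIV
cycle 18: I5 operands ready
cycle 19: I4 complete
cycle 20: R0←I4
cycle 26: I5 complete
cycle 27: R3←I5

cycle = 18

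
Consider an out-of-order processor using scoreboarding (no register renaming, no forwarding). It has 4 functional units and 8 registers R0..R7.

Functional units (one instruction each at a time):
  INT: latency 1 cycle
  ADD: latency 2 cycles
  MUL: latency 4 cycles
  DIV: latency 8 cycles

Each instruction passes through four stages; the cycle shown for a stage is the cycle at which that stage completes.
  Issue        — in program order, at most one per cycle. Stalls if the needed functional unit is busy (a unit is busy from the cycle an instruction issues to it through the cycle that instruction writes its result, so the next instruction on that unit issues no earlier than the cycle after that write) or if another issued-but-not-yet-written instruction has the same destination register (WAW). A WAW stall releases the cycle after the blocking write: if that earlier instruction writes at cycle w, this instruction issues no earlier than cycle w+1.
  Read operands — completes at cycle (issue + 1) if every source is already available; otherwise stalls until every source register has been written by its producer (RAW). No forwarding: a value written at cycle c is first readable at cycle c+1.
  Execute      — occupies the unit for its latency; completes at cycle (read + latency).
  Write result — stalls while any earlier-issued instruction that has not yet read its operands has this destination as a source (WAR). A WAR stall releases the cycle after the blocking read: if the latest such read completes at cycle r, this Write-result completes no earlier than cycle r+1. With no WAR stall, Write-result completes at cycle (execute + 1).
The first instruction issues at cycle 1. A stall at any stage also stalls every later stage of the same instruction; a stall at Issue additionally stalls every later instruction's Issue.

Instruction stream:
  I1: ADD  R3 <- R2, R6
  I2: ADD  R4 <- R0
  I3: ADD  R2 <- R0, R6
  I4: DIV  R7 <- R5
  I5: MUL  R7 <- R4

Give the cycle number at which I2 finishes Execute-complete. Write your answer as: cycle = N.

c1: issue I1 (ADD)
c2: I1 read-ops
c4: I1 finished on ADD
c5: I1→R3
c6: issue I2 (ADD)
c7: I2 read-ops
c9: I2 finished on ADD
c10: I2→R4
c11: issue I3 (ADD)
c12: I3 read-ops; issue I4 (DIV)
c13: I4 read-ops
c14: I3 finished on ADD
c15: I3→R2
c21: I4 finished on DIV
c22: I4→R7
c23: issue I5 (MUL)
c24: I5 read-ops
c28: I5 finished on MUL
c29: I5→R7

cycle = 9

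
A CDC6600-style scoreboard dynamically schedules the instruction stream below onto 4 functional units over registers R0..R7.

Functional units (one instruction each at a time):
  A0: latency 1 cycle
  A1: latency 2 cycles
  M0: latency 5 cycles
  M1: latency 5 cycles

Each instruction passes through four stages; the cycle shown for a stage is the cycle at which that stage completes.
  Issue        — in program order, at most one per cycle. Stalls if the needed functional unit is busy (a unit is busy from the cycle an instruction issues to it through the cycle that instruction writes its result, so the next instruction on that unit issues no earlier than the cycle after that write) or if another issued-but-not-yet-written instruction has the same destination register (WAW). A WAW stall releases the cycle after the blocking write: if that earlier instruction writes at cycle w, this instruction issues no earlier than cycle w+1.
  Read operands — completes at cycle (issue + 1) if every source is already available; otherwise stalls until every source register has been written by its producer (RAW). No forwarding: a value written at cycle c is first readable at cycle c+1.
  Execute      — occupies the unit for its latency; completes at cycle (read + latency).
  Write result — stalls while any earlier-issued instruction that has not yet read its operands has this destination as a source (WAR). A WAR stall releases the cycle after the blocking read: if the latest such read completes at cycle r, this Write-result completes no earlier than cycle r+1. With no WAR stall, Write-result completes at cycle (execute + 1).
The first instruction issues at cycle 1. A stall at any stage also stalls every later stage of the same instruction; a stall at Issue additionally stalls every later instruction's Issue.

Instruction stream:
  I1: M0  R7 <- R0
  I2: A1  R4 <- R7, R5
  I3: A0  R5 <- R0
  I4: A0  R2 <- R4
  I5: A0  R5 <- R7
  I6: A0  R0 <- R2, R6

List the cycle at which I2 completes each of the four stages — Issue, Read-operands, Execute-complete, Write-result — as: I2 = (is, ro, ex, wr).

I2 = (2, 9, 11, 12)

t=1  I1 issues→M0
t=2  I1 reads; I2 issues→A1
t=3  I3 issues→A0
t=4  I3 reads
t=5  I3 exec-done
t=7  I1 exec-done
t=8  I1 writes R7
t=9  I2 reads
t=10  I3 writes R5
t=11  I2 exec-done; I4 issues→A0
t=12  I2 writes R4
t=13  I4 reads
t=14  I4 exec-done
t=15  I4 writes R2
t=16  I5 issues→A0
t=17  I5 reads
t=18  I5 exec-done
t=19  I5 writes R5
t=20  I6 issues→A0
t=21  I6 reads
t=22  I6 exec-done
t=23  I6 writes R0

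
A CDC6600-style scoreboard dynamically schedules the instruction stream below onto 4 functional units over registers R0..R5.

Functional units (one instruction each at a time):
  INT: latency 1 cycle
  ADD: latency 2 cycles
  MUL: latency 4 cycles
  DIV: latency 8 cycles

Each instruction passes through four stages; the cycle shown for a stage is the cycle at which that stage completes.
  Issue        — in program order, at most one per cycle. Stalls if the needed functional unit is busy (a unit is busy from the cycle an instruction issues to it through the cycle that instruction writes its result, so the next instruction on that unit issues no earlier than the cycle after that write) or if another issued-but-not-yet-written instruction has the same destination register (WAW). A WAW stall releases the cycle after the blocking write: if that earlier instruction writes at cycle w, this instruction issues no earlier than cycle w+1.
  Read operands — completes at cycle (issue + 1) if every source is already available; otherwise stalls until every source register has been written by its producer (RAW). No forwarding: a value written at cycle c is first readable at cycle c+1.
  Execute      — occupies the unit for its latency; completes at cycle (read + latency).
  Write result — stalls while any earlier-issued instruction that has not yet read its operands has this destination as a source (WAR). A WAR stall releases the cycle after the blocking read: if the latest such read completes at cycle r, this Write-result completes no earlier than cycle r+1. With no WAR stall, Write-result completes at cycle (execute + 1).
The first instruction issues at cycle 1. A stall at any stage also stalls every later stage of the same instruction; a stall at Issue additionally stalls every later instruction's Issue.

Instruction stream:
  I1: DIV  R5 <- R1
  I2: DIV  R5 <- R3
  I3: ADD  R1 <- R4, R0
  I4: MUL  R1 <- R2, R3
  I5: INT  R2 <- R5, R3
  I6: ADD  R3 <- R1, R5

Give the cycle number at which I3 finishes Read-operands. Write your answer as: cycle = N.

1) issue 1, read 2, done 10, write 11
2) issue 12, read 13, done 21, write 22  <struct: DIV busy until I1 writes@11>
3) issue 13, read 14, done 16, write 17
4) issue 18, read 19, done 23, write 24  <WAW R1: wait I3 write@17>
5) issue 19, read 23, done 24, write 25  <RAW R5: wait I2 write@22>
6) issue 20, read 25, done 27, write 28  <RAW R1: wait I4 write@24>

cycle = 14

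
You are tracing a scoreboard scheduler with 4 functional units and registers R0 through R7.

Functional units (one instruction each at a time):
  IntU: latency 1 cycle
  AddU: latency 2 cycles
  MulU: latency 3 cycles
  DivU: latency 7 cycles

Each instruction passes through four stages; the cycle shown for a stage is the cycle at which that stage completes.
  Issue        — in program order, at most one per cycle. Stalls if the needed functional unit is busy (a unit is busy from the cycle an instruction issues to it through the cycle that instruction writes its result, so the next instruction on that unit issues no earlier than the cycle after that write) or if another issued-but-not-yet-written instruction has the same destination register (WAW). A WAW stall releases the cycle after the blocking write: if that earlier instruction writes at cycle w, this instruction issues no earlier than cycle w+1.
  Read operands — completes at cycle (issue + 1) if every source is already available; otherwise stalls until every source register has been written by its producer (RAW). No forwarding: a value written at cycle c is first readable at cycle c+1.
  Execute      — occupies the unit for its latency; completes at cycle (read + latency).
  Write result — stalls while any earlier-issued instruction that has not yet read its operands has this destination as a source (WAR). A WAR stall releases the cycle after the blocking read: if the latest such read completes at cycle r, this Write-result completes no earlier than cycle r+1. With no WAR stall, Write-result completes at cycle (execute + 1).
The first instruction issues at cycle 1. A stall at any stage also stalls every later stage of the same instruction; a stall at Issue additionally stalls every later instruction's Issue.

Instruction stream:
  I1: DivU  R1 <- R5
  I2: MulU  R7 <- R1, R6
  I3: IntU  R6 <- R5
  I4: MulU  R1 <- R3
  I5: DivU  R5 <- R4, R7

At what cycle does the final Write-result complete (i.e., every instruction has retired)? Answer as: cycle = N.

cycle = 26

I1: IS=1 RO=2 EX=9 WR=10
I2: IS=2 RO=11 EX=14 WR=15  [RAW R1: wait I1 write@10]
I3: IS=3 RO=4 EX=5 WR=12  [WAR R6: wait I2 read@11]
I4: IS=16 RO=17 EX=20 WR=21  [struct: MulU busy until I2 writes@15]
I5: IS=17 RO=18 EX=25 WR=26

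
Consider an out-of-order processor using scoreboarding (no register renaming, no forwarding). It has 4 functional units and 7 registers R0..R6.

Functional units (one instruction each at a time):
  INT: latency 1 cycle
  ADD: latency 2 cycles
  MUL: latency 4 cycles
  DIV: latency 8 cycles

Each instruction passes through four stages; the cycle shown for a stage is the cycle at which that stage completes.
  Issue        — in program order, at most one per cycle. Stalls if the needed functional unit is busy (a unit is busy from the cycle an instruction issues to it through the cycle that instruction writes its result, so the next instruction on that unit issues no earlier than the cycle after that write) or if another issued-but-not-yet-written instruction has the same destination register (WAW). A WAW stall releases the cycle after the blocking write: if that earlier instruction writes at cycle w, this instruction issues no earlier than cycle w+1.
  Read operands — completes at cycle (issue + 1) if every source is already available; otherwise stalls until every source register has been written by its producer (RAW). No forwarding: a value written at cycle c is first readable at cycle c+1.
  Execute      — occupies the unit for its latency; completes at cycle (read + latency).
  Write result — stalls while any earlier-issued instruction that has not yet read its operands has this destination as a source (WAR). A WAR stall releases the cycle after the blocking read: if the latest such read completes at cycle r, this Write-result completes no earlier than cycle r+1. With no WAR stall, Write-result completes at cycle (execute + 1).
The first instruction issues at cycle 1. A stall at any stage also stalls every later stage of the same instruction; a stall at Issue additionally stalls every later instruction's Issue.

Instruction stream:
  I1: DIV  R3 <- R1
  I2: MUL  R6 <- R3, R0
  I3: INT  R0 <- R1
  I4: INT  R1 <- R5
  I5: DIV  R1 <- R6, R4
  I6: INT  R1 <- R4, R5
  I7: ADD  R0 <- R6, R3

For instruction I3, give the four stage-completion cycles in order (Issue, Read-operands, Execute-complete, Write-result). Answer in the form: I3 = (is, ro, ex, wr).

I3 = (3, 4, 5, 13)

cycle 1: issue I1 (DIV)
cycle 2: I1 read-ops; issue I2 (MUL)
cycle 3: issue I3 (INT)
cycle 4: I3 read-ops
cycle 5: I3 finished on INT
cycle 10: I1 finished on DIV
cycle 11: I1→R3
cycle 12: I2 read-ops
cycle 13: I3→R0
cycle 14: issue I4 (INT)
cycle 15: I4 read-ops
cycle 16: I2 finished on MUL; I4 finished on INT
cycle 17: I2→R6; I4→R1
cycle 18: issue I5 (DIV)
cycle 19: I5 read-ops
cycle 27: I5 finished on DIV
cycle 28: I5→R1
cycle 29: issue I6 (INT)
cycle 30: I6 read-ops; issue I7 (ADD)
cycle 31: I6 finished on INT; I7 read-ops
cycle 32: I6→R1
cycle 33: I7 finished on ADD
cycle 34: I7→R0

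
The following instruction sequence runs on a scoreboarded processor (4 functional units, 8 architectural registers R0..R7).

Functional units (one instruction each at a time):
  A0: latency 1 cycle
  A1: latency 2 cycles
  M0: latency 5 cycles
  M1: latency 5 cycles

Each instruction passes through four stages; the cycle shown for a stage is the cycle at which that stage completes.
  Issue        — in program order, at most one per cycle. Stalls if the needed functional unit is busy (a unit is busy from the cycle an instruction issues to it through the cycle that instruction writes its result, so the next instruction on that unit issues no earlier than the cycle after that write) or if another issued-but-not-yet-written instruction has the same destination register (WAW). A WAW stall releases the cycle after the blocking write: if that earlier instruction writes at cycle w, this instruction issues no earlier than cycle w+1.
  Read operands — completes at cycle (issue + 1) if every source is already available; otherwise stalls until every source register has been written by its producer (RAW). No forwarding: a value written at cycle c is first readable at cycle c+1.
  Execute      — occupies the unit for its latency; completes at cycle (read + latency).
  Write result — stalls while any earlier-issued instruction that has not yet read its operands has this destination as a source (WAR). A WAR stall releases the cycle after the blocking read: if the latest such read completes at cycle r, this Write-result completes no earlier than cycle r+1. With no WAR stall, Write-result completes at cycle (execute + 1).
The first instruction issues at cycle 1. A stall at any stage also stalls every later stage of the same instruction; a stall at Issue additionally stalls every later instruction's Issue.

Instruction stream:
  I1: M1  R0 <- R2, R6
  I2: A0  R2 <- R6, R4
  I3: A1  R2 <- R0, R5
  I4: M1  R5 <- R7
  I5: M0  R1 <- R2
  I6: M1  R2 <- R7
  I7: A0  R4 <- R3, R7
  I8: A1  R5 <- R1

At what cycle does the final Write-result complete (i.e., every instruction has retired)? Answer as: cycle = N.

cycle = 24

[1] issue I1 (M1)
[2] I1 read-ops | issue I2 (A0)
[3] I2 read-ops
[4] I2 finished on A0
[5] I2→R2
[6] issue I3 (A1)
[7] I1 finished on M1
[8] I1→R0
[9] I3 read-ops | issue I4 (M1)
[10] I4 read-ops | issue I5 (M0)
[11] I3 finished on A1
[12] I3→R2
[13] I5 read-ops
[15] I4 finished on M1
[16] I4→R5
[17] issue I6 (M1)
[18] I5 finished on M0 | I6 read-ops | issue I7 (A0)
[19] I5→R1 | I7 read-ops | issue I8 (A1)
[20] I7 finished on A0 | I8 read-ops
[21] I7→R4
[22] I8 finished on A1
[23] I6 finished on M1 | I8→R5
[24] I6→R2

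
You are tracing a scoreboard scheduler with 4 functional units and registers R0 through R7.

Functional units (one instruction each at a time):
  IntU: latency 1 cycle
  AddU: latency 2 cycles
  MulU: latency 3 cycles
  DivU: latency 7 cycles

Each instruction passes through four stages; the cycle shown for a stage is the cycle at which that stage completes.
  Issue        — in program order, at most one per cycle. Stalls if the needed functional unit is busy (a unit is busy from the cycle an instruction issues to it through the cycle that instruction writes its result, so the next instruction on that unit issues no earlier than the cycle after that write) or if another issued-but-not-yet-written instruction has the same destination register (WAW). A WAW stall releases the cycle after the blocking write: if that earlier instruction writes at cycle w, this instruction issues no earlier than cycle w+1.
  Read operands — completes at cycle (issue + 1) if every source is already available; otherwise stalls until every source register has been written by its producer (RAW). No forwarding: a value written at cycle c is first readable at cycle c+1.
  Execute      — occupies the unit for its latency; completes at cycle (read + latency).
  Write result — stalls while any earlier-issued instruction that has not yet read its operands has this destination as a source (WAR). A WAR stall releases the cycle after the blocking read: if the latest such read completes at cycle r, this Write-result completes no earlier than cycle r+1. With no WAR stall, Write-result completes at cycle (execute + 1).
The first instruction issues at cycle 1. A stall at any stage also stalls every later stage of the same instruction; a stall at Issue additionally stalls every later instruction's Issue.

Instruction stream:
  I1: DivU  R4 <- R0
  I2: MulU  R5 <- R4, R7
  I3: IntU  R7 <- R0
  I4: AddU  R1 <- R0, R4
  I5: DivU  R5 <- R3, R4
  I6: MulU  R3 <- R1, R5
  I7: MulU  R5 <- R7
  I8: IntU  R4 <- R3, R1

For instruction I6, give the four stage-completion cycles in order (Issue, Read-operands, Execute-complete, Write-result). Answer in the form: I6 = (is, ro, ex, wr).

I6 = (17, 26, 29, 30)

c1: I1→DivU
c2: I1 RO, I2→MulU
c3: I3→IntU
c4: I3 RO, I4→AddU
c5: I3 EX
c9: I1 EX
c10: I1 WR R4
c11: I2 RO, I4 RO
c12: I3 WR R7
c13: I4 EX
c14: I2 EX, I4 WR R1
c15: I2 WR R5
c16: I5→DivU
c17: I5 RO, I6→MulU
c24: I5 EX
c25: I5 WR R5
c26: I6 RO
c29: I6 EX
c30: I6 WR R3
c31: I7→MulU
c32: I7 RO, I8→IntU
c33: I8 RO
c34: I8 EX
c35: I7 EX, I8 WR R4
c36: I7 WR R5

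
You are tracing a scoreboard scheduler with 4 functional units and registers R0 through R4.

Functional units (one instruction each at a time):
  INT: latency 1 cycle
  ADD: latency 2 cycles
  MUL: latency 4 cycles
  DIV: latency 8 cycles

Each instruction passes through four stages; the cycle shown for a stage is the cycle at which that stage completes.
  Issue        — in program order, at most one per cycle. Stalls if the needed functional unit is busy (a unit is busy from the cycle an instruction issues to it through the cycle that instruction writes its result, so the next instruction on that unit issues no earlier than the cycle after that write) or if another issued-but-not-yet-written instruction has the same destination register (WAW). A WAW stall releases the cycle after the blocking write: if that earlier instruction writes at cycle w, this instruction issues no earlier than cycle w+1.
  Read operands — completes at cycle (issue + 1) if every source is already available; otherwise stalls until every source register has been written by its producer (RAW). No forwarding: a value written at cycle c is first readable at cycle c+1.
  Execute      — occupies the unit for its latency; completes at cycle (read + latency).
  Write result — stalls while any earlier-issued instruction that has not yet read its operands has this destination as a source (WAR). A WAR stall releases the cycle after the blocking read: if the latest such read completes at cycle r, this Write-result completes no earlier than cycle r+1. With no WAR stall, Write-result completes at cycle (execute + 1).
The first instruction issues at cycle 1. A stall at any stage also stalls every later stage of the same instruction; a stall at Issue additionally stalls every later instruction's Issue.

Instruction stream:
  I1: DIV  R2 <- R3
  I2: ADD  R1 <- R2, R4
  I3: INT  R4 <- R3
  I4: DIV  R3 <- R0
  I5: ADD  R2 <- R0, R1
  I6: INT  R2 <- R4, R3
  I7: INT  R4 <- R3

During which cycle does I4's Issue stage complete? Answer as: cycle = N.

cycle = 12

t=1  I1 issues→DIV
t=2  I1 reads; I2 issues→ADD
t=3  I3 issues→INT
t=4  I3 reads
t=5  I3 exec-done
t=10  I1 exec-done
t=11  I1 writes R2
t=12  I2 reads; I4 issues→DIV
t=13  I3 writes R4; I4 reads
t=14  I2 exec-done
t=15  I2 writes R1
t=16  I5 issues→ADD
t=17  I5 reads
t=19  I5 exec-done
t=20  I5 writes R2
t=21  I4 exec-done; I6 issues→INT
t=22  I4 writes R3
t=23  I6 reads
t=24  I6 exec-done
t=25  I6 writes R2
t=26  I7 issues→INT
t=27  I7 reads
t=28  I7 exec-done
t=29  I7 writes R4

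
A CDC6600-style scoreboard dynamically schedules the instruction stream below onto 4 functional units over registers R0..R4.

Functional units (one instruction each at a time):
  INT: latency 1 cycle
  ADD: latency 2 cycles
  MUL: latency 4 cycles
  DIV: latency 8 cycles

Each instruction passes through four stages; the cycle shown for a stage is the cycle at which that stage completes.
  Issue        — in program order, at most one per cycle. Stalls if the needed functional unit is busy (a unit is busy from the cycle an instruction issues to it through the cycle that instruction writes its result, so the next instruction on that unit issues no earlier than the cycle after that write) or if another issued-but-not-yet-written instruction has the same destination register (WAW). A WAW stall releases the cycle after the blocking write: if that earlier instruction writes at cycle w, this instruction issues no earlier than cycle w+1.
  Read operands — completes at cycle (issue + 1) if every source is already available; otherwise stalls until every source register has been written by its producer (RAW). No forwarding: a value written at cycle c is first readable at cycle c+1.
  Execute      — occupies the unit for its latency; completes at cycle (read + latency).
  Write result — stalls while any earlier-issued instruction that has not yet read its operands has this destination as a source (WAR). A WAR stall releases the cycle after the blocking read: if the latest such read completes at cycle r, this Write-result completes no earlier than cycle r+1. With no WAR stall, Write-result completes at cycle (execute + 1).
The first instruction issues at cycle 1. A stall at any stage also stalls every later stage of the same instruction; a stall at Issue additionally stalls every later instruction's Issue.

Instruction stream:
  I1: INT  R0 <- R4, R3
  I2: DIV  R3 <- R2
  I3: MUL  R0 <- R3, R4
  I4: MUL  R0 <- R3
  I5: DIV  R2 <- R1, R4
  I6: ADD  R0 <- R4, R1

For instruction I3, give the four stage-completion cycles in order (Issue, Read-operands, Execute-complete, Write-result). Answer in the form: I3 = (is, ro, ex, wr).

c1: I1→INT
c2: I1 RO; I2→DIV
c3: I1 EX; I2 RO
c4: I1 WR R0
c5: I3→MUL
c11: I2 EX
c12: I2 WR R3
c13: I3 RO
c17: I3 EX
c18: I3 WR R0
c19: I4→MUL
c20: I4 RO; I5→DIV
c21: I5 RO
c24: I4 EX
c25: I4 WR R0
c26: I6→ADD
c27: I6 RO
c29: I5 EX; I6 EX
c30: I5 WR R2; I6 WR R0

I3 = (5, 13, 17, 18)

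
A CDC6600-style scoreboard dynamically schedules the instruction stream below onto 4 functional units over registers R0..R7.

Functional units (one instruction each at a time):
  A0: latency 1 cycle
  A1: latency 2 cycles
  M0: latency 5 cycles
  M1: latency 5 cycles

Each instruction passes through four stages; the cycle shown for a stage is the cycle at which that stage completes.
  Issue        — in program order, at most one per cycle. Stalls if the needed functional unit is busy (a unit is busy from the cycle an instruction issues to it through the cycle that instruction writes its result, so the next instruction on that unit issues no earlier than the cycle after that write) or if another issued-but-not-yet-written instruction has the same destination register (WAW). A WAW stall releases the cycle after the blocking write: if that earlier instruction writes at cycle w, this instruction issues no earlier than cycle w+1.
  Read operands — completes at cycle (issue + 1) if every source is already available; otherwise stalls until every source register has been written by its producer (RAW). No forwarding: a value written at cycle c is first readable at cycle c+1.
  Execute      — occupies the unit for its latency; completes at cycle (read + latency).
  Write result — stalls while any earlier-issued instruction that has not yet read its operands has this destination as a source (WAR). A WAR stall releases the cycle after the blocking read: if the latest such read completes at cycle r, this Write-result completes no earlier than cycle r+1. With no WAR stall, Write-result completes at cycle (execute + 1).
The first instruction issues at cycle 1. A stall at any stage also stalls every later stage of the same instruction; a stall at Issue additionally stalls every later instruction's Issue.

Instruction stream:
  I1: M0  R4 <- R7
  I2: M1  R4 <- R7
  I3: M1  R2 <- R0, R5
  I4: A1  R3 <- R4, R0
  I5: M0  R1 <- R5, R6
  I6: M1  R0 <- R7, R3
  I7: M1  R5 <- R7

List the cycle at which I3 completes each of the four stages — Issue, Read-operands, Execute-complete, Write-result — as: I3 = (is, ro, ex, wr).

t=1  I1 dispatched to M0
t=2  I1 operands ready
t=7  I1 complete
t=8  R4←I1
t=9  I2 dispatched to M1
t=10  I2 operands ready
t=15  I2 complete
t=16  R4←I2
t=17  I3 dispatched to M1
t=18  I3 operands ready | I4 dispatched to A1
t=19  I4 operands ready | I5 dispatched to M0
t=20  I5 operands ready
t=21  I4 complete
t=22  R3←I4
t=23  I3 complete
t=24  R2←I3
t=25  I5 complete | I6 dispatched to M1
t=26  R1←I5 | I6 operands ready
t=31  I6 complete
t=32  R0←I6
t=33  I7 dispatched to M1
t=34  I7 operands ready
t=39  I7 complete
t=40  R5←I7

I3 = (17, 18, 23, 24)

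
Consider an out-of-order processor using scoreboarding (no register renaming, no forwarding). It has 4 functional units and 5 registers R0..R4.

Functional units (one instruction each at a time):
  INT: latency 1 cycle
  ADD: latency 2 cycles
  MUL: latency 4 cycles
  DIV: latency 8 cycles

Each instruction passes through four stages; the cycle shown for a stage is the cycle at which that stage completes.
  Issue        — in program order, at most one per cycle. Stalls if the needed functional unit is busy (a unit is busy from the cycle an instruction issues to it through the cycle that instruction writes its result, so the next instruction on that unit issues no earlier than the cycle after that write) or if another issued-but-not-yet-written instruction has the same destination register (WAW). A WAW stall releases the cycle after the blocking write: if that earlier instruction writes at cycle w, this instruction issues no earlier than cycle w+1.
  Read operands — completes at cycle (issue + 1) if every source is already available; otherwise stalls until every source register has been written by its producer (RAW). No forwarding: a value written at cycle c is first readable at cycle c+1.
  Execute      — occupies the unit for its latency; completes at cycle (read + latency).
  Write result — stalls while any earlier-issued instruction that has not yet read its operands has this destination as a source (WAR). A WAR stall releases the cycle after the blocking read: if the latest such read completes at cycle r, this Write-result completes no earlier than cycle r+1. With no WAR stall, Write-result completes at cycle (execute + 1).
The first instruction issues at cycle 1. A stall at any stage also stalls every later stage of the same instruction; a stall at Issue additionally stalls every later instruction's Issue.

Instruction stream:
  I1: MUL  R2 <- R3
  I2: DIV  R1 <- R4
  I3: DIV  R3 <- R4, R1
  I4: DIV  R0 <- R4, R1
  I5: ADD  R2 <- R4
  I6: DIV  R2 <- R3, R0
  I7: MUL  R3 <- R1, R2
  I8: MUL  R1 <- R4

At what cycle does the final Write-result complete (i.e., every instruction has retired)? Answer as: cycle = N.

cycle = 58

  I1 | 1 | 2 | 6 | 7
  I2 | 2 | 3 | 11 | 12
  I3 | 13 | 14 | 22 | 23   struct: DIV busy until I2 writes@12
  I4 | 24 | 25 | 33 | 34   struct: DIV busy until I3 writes@23
  I5 | 25 | 26 | 28 | 29
  I6 | 35 | 36 | 44 | 45   struct: DIV busy until I4 writes@34
  I7 | 36 | 46 | 50 | 51   RAW R2: wait I6 write@45
  I8 | 52 | 53 | 57 | 58   struct: MUL busy until I7 writes@51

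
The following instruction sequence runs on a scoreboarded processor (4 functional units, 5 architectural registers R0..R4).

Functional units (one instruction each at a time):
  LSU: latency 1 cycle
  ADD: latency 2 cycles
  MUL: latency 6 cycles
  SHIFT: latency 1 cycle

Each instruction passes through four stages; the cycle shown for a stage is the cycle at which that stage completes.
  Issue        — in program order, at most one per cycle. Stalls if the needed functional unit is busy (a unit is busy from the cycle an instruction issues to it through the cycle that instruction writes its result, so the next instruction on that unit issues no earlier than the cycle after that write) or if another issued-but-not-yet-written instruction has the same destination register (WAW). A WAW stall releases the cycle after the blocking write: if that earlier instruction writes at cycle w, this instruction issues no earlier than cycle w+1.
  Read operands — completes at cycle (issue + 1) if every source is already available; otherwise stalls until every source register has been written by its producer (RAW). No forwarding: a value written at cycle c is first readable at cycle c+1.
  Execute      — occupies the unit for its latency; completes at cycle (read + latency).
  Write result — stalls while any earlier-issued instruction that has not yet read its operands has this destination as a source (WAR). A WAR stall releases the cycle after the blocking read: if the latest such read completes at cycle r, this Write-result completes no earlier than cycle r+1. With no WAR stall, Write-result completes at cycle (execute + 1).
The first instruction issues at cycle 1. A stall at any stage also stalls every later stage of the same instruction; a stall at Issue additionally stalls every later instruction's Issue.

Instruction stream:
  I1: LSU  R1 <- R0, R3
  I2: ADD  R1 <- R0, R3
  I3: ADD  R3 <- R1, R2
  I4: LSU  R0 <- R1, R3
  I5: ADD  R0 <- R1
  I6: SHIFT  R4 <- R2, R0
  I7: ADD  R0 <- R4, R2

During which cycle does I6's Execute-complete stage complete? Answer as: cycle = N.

cycle = 24

I1 -> (1, 2, 3, 4)
I2 -> (5, 6, 8, 9)  // WAW R1: wait I1 write@4
I3 -> (10, 11, 13, 14)  // struct: ADD busy until I2 writes@9
I4 -> (11, 15, 16, 17)  // RAW R3: wait I3 write@14
I5 -> (18, 19, 21, 22)  // WAW R0: wait I4 write@17
I6 -> (19, 23, 24, 25)  // RAW R0: wait I5 write@22
I7 -> (23, 26, 28, 29)  // struct: ADD busy until I5 writes@22, RAW R4: wait I6 write@25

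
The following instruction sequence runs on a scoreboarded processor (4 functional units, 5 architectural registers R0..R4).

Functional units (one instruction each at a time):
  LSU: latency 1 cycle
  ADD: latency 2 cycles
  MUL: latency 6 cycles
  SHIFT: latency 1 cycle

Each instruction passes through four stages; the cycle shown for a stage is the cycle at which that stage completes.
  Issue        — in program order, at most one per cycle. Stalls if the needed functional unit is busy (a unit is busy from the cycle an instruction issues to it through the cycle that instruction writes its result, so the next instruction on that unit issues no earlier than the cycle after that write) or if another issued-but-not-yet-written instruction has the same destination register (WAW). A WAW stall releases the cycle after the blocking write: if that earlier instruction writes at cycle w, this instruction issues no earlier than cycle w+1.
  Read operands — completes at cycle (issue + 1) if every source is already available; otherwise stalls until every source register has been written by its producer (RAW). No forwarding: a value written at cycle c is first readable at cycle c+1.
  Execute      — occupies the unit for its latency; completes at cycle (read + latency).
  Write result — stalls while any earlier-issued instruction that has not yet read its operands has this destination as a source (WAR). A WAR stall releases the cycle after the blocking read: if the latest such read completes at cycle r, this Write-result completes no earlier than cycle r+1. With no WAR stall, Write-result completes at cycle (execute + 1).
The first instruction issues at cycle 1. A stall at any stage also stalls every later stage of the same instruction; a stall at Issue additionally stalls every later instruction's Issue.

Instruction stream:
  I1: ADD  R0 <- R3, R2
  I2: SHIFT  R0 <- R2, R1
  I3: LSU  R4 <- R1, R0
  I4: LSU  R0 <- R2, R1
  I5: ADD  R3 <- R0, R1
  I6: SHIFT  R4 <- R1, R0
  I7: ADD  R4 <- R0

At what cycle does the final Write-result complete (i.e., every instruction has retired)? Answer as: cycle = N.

1) issue 1, read 2, done 4, write 5
2) issue 6, read 7, done 8, write 9  <WAW R0: wait I1 write@5>
3) issue 7, read 10, done 11, write 12  <RAW R0: wait I2 write@9>
4) issue 13, read 14, done 15, write 16  <struct: LSU busy until I3 writes@12>
5) issue 14, read 17, done 19, write 20  <RAW R0: wait I4 write@16>
6) issue 15, read 17, done 18, write 19  <RAW R0: wait I4 write@16>
7) issue 21, read 22, done 24, write 25  <struct: ADD busy until I5 writes@20>

cycle = 25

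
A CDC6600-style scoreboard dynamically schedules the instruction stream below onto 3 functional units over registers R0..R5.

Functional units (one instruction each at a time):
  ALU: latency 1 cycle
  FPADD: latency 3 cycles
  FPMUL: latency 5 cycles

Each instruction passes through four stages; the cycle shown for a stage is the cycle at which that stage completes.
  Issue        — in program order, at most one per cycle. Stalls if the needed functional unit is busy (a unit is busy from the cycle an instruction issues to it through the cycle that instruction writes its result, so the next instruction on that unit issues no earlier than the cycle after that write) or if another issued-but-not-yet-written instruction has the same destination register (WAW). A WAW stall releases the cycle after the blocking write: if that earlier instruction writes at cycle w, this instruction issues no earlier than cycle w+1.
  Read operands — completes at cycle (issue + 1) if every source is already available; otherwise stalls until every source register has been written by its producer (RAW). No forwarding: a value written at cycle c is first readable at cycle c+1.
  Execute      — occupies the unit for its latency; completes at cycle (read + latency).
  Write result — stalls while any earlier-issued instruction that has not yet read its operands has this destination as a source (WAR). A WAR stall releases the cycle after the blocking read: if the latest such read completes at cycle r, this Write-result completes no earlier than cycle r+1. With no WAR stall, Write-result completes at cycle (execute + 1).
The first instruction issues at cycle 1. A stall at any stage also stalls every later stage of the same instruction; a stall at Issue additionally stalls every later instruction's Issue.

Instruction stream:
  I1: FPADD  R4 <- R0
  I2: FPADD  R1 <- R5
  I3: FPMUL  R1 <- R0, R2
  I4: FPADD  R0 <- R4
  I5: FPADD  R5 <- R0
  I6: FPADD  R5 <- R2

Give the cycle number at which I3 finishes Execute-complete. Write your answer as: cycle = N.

cycle = 19

[I1] 1/2/5/6
[I2] 7/8/11/12  (struct: FPADD busy until I1 writes@6)
[I3] 13/14/19/20  (WAW R1: wait I2 write@12)
[I4] 14/15/18/19
[I5] 20/21/24/25  (struct: FPADD busy until I4 writes@19)
[I6] 26/27/30/31  (struct: FPADD busy until I5 writes@25)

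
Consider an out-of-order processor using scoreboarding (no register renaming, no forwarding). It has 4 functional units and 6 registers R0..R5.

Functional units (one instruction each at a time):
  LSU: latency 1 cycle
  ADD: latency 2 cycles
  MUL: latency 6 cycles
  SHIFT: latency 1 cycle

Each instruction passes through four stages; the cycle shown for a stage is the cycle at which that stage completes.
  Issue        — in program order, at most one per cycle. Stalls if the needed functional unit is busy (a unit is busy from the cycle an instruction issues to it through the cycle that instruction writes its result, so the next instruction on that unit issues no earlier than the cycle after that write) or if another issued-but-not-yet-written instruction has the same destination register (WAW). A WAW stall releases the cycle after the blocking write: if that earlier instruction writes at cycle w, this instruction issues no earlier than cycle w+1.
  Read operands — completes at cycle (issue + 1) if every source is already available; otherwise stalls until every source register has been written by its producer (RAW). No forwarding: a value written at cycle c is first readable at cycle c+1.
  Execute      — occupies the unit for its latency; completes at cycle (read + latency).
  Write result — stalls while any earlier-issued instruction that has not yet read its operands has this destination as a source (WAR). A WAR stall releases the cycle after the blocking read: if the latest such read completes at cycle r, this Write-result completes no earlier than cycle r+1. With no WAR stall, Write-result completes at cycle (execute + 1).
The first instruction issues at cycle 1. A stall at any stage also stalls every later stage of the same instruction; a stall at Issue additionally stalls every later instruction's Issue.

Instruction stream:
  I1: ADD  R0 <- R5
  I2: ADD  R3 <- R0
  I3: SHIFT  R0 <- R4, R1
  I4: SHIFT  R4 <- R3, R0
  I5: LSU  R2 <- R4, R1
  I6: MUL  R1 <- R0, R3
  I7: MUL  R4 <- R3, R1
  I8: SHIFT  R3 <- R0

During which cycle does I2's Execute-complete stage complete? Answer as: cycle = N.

[I1] 1/2/4/5
[I2] 6/7/9/10  (struct: ADD busy until I1 writes@5)
[I3] 7/8/9/10
[I4] 11/12/13/14  (struct: SHIFT busy until I3 writes@10)
[I5] 12/15/16/17  (RAW R4: wait I4 write@14)
[I6] 13/14/20/21
[I7] 22/23/29/30  (struct: MUL busy until I6 writes@21)
[I8] 23/24/25/26

cycle = 9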